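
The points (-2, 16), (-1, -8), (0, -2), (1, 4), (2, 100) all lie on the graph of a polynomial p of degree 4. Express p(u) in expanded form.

Write p(u) = au^4 + bu^3 + cu^2 + du + e. Substituting each data point gives a linear system:
  16a - 8b + 4c - 2d + e = 16
  a - b + c - d + e = -8
  e = -2
  a + b + c + d + e = 4
  16a + 8b + 4c + 2d + e = 100
Solving the system yields a = 5, b = 5, c = -5, d = 1, e = -2.
So p(u) = 5u^4 + 5u^3 - 5u^2 + u - 2.
Check: p(0) = -2. ✓

p(u) = 5u^4 + 5u^3 - 5u^2 + u - 2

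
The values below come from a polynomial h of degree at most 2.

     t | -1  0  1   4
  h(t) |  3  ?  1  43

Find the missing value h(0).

The 3 known points determine the degree-2 polynomial uniquely.
Write h(t) = at^2 + bt + c. Substituting each data point gives a linear system:
  a - b + c = 3
  a + b + c = 1
  16a + 4b + c = 43
Solving the system yields a = 3, b = -1, c = -1.
So h(t) = 3t^2 - t - 1.
Then h(0) = -1.

-1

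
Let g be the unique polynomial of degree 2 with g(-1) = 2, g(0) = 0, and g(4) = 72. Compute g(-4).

Using the Lagrange interpolation formula with nodes -1, 0, 4:
  L_0(n) = n(n - 4) / 5
  L_1(n) = (n + 1)(n - 4) / -4
  L_2(n) = (n + 1)n / 20
Then g(n) = 2·L_0(n) + 0·L_1(n) + 72·L_2(n).
Expanding and collecting terms gives g(n) = 4n^2 + 2n.
Evaluating at n = -4: g(-4) = 56.

56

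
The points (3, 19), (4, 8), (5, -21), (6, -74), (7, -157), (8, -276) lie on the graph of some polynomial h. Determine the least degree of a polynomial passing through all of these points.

Forward differences of the values at x = 3, 4, 5, 6, 7, 8:
  h  : 19  8  -21  -74  -157  -276
  Δ  : -11  -29  -53  -83  -119
  Δ^2: -18  -24  -30  -36
  Δ^3: -6  -6  -6
  Δ^4: 0  0
  Δ^5: 0
The third differences are constant (-6) and nonzero, while all higher differences vanish, so the minimal degree is 3.

3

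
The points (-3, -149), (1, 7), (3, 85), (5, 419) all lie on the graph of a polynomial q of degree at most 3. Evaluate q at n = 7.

1201

Write q(n) = an^3 + bn^2 + cn + d. Substituting each data point gives a linear system:
  -27a + 9b - 3c + d = -149
  a + b + c + d = 7
  27a + 9b + 3c + d = 85
  125a + 25b + 5c + d = 419
Solving the system yields a = 4, b = -4, c = 3, d = 4.
So q(n) = 4n^3 - 4n^2 + 3n + 4.
Then q(7) = 1201.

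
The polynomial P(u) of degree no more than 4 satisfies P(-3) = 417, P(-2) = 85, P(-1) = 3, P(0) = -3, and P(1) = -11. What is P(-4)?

Forward differences of the values at u = -3, -2, -1, 0, 1:
  P  : 417  85  3  -3  -11
  Δ  : -332  -82  -6  -8
  Δ^2: 250  76  -2
  Δ^3: -174  -78
  Δ^4: 96
The fourth differences are constant, confirming degree 4.
Interpolating (Newton forward form) and evaluating at u = -4 gives P(-4) = 1269.

1269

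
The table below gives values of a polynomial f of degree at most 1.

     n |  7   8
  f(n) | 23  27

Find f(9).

Using the Lagrange interpolation formula with nodes 7, 8:
  L_0(n) = (n - 8) / -1
  L_1(n) = (n - 7) / 1
Then f(n) = 23·L_0(n) + 27·L_1(n).
Expanding and collecting terms gives f(n) = 4n - 5.
Evaluating at n = 9: f(9) = 31.

31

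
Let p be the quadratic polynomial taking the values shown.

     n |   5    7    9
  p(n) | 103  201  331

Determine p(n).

p(n) = 4n^2 + n - 2

Using the Lagrange interpolation formula with nodes 5, 7, 9:
  L_0(n) = (n - 7)(n - 9) / 8
  L_1(n) = (n - 5)(n - 9) / -4
  L_2(n) = (n - 5)(n - 7) / 8
Then p(n) = 103·L_0(n) + 201·L_1(n) + 331·L_2(n).
Expanding and collecting terms gives p(n) = 4n^2 + n - 2.
Check: p(5) = 103. ✓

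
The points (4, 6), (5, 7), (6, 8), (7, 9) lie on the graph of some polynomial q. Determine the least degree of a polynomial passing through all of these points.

1

Forward differences of the values at n = 4, 5, 6, 7:
  q  : 6  7  8  9
  Δ  : 1  1  1
  Δ^2: 0  0
  Δ^3: 0
The first differences are constant (1) and nonzero, while all higher differences vanish, so the minimal degree is 1.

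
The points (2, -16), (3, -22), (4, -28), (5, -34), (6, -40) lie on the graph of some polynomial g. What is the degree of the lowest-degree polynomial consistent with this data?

Forward differences of the values at t = 2, 3, 4, 5, 6:
  g  : -16  -22  -28  -34  -40
  Δ  : -6  -6  -6  -6
  Δ^2: 0  0  0
  Δ^3: 0  0
  Δ^4: 0
The first differences are constant (-6) and nonzero, while all higher differences vanish, so the minimal degree is 1.

1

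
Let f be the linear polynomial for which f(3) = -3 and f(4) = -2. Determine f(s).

f(s) = s - 6

Using the Lagrange interpolation formula with nodes 3, 4:
  L_0(s) = (s - 4) / -1
  L_1(s) = (s - 3) / 1
Then f(s) = -3·L_0(s) - 2·L_1(s).
Expanding and collecting terms gives f(s) = s - 6.
Check: f(3) = -3. ✓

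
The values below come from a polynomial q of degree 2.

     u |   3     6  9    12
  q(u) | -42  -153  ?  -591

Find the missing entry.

-336

On equispaced nodes a degree-2 polynomial has vanishing third forward difference, so
  - q(3) + 3·q(6) - 3·q(9) + q(12) = 0.
Substituting the known values and solving for q(9):
  -3·q(9) = 1008
  q(9) = -336.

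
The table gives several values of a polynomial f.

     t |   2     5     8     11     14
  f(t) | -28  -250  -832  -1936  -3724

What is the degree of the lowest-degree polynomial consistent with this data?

3

Forward differences of the values at t = 2, 5, 8, 11, 14:
  f  : -28  -250  -832  -1936  -3724
  Δ  : -222  -582  -1104  -1788
  Δ^2: -360  -522  -684
  Δ^3: -162  -162
  Δ^4: 0
The third differences are constant (-162) and nonzero, while all higher differences vanish, so the minimal degree is 3.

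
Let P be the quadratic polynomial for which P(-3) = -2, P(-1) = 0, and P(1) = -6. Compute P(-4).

-6

Using the Lagrange interpolation formula with nodes -3, -1, 1:
  L_0(n) = (n + 1)(n - 1) / 8
  L_1(n) = (n + 3)(n - 1) / -4
  L_2(n) = (n + 3)(n + 1) / 8
Then P(n) = -2·L_0(n) + 0·L_1(n) - 6·L_2(n).
Expanding and collecting terms gives P(n) = -n^2 - 3n - 2.
Evaluating at n = -4: P(-4) = -6.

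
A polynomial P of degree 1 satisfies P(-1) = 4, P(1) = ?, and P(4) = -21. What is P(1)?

The 2 known points determine the degree-1 polynomial uniquely.
Write P(n) = an + b. Substituting each data point gives a linear system:
  -a + b = 4
  4a + b = -21
Solving the system yields a = -5, b = -1.
So P(n) = -5n - 1.
Then P(1) = -6.

-6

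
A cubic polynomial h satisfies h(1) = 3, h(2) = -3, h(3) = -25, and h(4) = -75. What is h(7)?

Forward differences of the values at u = 1, 2, 3, 4:
  h  : 3  -3  -25  -75
  Δ  : -6  -22  -50
  Δ^2: -16  -28
  Δ^3: -12
The third differences are constant, confirming degree 3.
Interpolating (Newton forward form) and evaluating at u = 7 gives h(7) = -513.

-513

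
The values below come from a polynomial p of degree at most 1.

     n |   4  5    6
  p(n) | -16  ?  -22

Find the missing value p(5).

The 2 known points determine the degree-1 polynomial uniquely.
Write p(n) = an + b. Substituting each data point gives a linear system:
  4a + b = -16
  6a + b = -22
Solving the system yields a = -3, b = -4.
So p(n) = -3n - 4.
Then p(5) = -19.

-19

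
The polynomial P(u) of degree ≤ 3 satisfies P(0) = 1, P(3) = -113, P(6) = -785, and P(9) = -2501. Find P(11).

Write P(u) = au^3 + bu^2 + cu + d. Substituting each data point gives a linear system:
  d = 1
  27a + 9b + 3c + d = -113
  216a + 36b + 6c + d = -785
  729a + 81b + 9c + d = -2501
Solving the system yields a = -3, b = -4, c = 1, d = 1.
So P(u) = -3u³ - 4u² + u + 1.
Then P(11) = -4465.

-4465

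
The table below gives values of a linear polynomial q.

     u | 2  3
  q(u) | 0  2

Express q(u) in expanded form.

Using the Lagrange interpolation formula with nodes 2, 3:
  L_0(u) = (u - 3) / -1
  L_1(u) = (u - 2) / 1
Then q(u) = 0·L_0(u) + 2·L_1(u).
Expanding and collecting terms gives q(u) = 2u - 4.
Check: q(3) = 2. ✓

q(u) = 2u - 4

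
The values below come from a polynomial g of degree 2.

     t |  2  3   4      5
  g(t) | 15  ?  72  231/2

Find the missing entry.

The 3 known points determine the degree-2 polynomial uniquely.
Write g(t) = at^2 + bt + c. Substituting each data point gives a linear system:
  4a + 2b + c = 15
  16a + 4b + c = 72
  25a + 5b + c = 231/2
Solving the system yields a = 5, b = -3/2, c = -2.
So g(t) = 5t^2 - (3/2)t - 2.
Then g(3) = 77/2.

77/2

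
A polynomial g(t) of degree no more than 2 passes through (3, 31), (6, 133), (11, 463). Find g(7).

Write g(t) = at^2 + bt + c. Substituting each data point gives a linear system:
  9a + 3b + c = 31
  36a + 6b + c = 133
  121a + 11b + c = 463
Solving the system yields a = 4, b = -2, c = 1.
So g(t) = 4t^2 - 2t + 1.
Then g(7) = 183.

183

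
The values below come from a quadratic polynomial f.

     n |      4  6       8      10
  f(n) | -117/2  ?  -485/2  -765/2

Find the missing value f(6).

The 3 known points determine the degree-2 polynomial uniquely.
Write f(n) = an^2 + bn + c. Substituting each data point gives a linear system:
  16a + 4b + c = -117/2
  64a + 8b + c = -485/2
  100a + 10b + c = -765/2
Solving the system yields a = -4, b = 2, c = -5/2.
So f(n) = -4n^2 + 2n - 5/2.
Then f(6) = -269/2.

-269/2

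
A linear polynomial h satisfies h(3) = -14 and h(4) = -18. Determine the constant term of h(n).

Write h(n) = an + b. Substituting each data point gives a linear system:
  3a + b = -14
  4a + b = -18
Solving the system yields a = -4, b = -2.
So h(n) = -4n - 2.
The constant term is -2.

-2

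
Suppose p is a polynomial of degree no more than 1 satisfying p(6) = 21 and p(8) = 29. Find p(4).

Using the Lagrange interpolation formula with nodes 6, 8:
  L_0(t) = (t - 8) / -2
  L_1(t) = (t - 6) / 2
Then p(t) = 21·L_0(t) + 29·L_1(t).
Expanding and collecting terms gives p(t) = 4t - 3.
Evaluating at t = 4: p(4) = 13.

13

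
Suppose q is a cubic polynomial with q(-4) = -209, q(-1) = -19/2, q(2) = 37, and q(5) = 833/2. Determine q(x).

q(x) = 3x^3 + (1/2)x^2 + 6x - 1

Write q(x) = ax^3 + bx^2 + cx + d. Substituting each data point gives a linear system:
  -64a + 16b - 4c + d = -209
  -a + b - c + d = -19/2
  8a + 4b + 2c + d = 37
  125a + 25b + 5c + d = 833/2
Solving the system yields a = 3, b = 1/2, c = 6, d = -1.
So q(x) = 3x^3 + (1/2)x^2 + 6x - 1.
Check: q(2) = 37. ✓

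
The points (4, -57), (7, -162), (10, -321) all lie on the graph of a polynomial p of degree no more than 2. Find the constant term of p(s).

-1

Write p(s) = as^2 + bs + c. Substituting each data point gives a linear system:
  16a + 4b + c = -57
  49a + 7b + c = -162
  100a + 10b + c = -321
Solving the system yields a = -3, b = -2, c = -1.
So p(s) = -3s^2 - 2s - 1.
The constant term is -1.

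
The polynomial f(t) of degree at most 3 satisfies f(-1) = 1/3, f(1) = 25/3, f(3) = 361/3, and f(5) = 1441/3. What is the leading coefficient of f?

3

Write f(t) = at^3 + bt^2 + ct + d. Substituting each data point gives a linear system:
  -a + b - c + d = 1/3
  a + b + c + d = 25/3
  27a + 9b + 3c + d = 361/3
  125a + 25b + 5c + d = 1441/3
Solving the system yields a = 3, b = 4, c = 1, d = 1/3.
So f(t) = 3t^3 + 4t^2 + t + 1/3.
The leading coefficient is 3.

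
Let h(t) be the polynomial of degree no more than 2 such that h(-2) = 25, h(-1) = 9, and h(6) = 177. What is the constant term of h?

Write h(t) = at^2 + bt + c. Substituting each data point gives a linear system:
  4a - 2b + c = 25
  a - b + c = 9
  36a + 6b + c = 177
Solving the system yields a = 5, b = -1, c = 3.
So h(t) = 5t² - t + 3.
The constant term is 3.

3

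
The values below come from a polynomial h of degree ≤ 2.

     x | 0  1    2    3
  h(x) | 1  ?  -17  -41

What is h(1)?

On equispaced nodes a degree-2 polynomial has vanishing third forward difference, so
  - h(0) + 3·h(1) - 3·h(2) + h(3) = 0.
Substituting the known values and solving for h(1):
  3·h(1) = -9
  h(1) = -3.

-3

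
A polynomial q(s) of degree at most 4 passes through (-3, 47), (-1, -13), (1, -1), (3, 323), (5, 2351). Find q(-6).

2582

Forward differences of the values at s = -3, -1, 1, 3, 5:
  q  : 47  -13  -1  323  2351
  Δ  : -60  12  324  2028
  Δ^2: 72  312  1704
  Δ^3: 240  1392
  Δ^4: 1152
The fourth differences are constant, confirming degree 4.
Interpolating (Newton forward form) and evaluating at s = -6 gives q(-6) = 2582.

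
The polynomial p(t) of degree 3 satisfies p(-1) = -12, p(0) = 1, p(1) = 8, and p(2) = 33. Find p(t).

p(t) = 4t^3 - 3t^2 + 6t + 1

Write p(t) = at^3 + bt^2 + ct + d. Substituting each data point gives a linear system:
  -a + b - c + d = -12
  d = 1
  a + b + c + d = 8
  8a + 4b + 2c + d = 33
Solving the system yields a = 4, b = -3, c = 6, d = 1.
So p(t) = 4t^3 - 3t^2 + 6t + 1.
Check: p(1) = 8. ✓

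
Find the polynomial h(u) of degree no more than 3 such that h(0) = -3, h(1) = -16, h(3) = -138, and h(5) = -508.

Write h(u) = au^3 + bu^2 + cu + d. Substituting each data point gives a linear system:
  d = -3
  a + b + c + d = -16
  27a + 9b + 3c + d = -138
  125a + 25b + 5c + d = -508
Solving the system yields a = -3, b = -4, c = -6, d = -3.
So h(u) = -3u^3 - 4u^2 - 6u - 3.
Check: h(1) = -16. ✓

h(u) = -3u^3 - 4u^2 - 6u - 3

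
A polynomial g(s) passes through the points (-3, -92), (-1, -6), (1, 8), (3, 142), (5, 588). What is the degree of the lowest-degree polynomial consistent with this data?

3

Forward differences of the values at s = -3, -1, 1, 3, 5:
  g  : -92  -6  8  142  588
  Δ  : 86  14  134  446
  Δ^2: -72  120  312
  Δ^3: 192  192
  Δ^4: 0
The third differences are constant (192) and nonzero, while all higher differences vanish, so the minimal degree is 3.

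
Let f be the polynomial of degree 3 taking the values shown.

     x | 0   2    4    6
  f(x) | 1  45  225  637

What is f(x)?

f(x) = 2x^3 + 5x^2 + 4x + 1

Using the Lagrange interpolation formula with nodes 0, 2, 4, 6:
  L_0(x) = (x - 2)(x - 4)(x - 6) / -48
  L_1(x) = x(x - 4)(x - 6) / 16
  L_2(x) = x(x - 2)(x - 6) / -16
  L_3(x) = x(x - 2)(x - 4) / 48
Then f(x) = 1·L_0(x) + 45·L_1(x) + 225·L_2(x) + 637·L_3(x).
Expanding and collecting terms gives f(x) = 2x³ + 5x² + 4x + 1.
Check: f(4) = 225. ✓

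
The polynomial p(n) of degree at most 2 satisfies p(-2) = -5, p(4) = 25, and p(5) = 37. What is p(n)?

p(n) = n^2 + 3n - 3

Write p(n) = an^2 + bn + c. Substituting each data point gives a linear system:
  4a - 2b + c = -5
  16a + 4b + c = 25
  25a + 5b + c = 37
Solving the system yields a = 1, b = 3, c = -3.
So p(n) = n² + 3n - 3.
Check: p(5) = 37. ✓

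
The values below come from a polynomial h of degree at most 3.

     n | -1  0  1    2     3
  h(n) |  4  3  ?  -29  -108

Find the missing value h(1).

The 4 known points determine the degree-3 polynomial uniquely.
Write h(n) = an^3 + bn^2 + cn + d. Substituting each data point gives a linear system:
  -a + b - c + d = 4
  d = 3
  8a + 4b + 2c + d = -29
  27a + 9b + 3c + d = -108
Solving the system yields a = -4, b = -1, c = 2, d = 3.
So h(n) = -4n^3 - n^2 + 2n + 3.
Then h(1) = 0.

0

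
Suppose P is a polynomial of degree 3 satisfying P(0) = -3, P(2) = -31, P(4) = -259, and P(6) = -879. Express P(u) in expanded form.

Write P(u) = au^3 + bu^2 + cu + d. Substituting each data point gives a linear system:
  d = -3
  8a + 4b + 2c + d = -31
  64a + 16b + 4c + d = -259
  216a + 36b + 6c + d = -879
Solving the system yields a = -4, b = -1, c = 4, d = -3.
So P(u) = -4u^3 - u^2 + 4u - 3.
Check: P(0) = -3. ✓

P(u) = -4u^3 - u^2 + 4u - 3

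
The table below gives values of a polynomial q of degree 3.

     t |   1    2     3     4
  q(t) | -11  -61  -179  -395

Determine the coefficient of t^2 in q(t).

-4

Write q(t) = at^3 + bt^2 + ct + d. Substituting each data point gives a linear system:
  a + b + c + d = -11
  8a + 4b + 2c + d = -61
  27a + 9b + 3c + d = -179
  64a + 16b + 4c + d = -395
Solving the system yields a = -5, b = -4, c = -3, d = 1.
So q(t) = -5t³ - 4t² - 3t + 1.
The coefficient of t^2 is -4.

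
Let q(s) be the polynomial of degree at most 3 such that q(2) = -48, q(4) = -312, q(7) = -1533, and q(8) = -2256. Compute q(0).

0

Write q(s) = as^3 + bs^2 + cs + d. Substituting each data point gives a linear system:
  8a + 4b + 2c + d = -48
  64a + 16b + 4c + d = -312
  343a + 49b + 7c + d = -1533
  512a + 64b + 8c + d = -2256
Solving the system yields a = -4, b = -3, c = -2, d = 0.
So q(s) = -4s³ - 3s² - 2s.
Then q(0) = 0.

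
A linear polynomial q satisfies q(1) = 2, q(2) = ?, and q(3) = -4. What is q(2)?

-1

The 2 known points determine the degree-1 polynomial uniquely.
Write q(u) = au + b. Substituting each data point gives a linear system:
  a + b = 2
  3a + b = -4
Solving the system yields a = -3, b = 5.
So q(u) = -3u + 5.
Then q(2) = -1.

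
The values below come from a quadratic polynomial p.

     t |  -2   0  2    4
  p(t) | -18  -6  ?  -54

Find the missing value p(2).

-18

The 3 known points determine the degree-2 polynomial uniquely.
Write p(t) = at^2 + bt + c. Substituting each data point gives a linear system:
  4a - 2b + c = -18
  c = -6
  16a + 4b + c = -54
Solving the system yields a = -3, b = 0, c = -6.
So p(t) = -3t^2 - 6.
Then p(2) = -18.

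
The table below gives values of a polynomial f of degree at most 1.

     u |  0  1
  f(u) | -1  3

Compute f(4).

15

Write f(u) = au + b. Substituting each data point gives a linear system:
  b = -1
  a + b = 3
Solving the system yields a = 4, b = -1.
So f(u) = 4u - 1.
Then f(4) = 15.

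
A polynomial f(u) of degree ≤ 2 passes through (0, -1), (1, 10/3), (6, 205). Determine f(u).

f(u) = 6u^2 - (5/3)u - 1

Write f(u) = au^2 + bu + c. Substituting each data point gives a linear system:
  c = -1
  a + b + c = 10/3
  36a + 6b + c = 205
Solving the system yields a = 6, b = -5/3, c = -1.
So f(u) = 6u² - (5/3)u - 1.
Check: f(6) = 205. ✓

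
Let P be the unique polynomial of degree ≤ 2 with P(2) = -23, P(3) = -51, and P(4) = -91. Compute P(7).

-283

Write P(x) = ax^2 + bx + c. Substituting each data point gives a linear system:
  4a + 2b + c = -23
  9a + 3b + c = -51
  16a + 4b + c = -91
Solving the system yields a = -6, b = 2, c = -3.
So P(x) = -6x^2 + 2x - 3.
Then P(7) = -283.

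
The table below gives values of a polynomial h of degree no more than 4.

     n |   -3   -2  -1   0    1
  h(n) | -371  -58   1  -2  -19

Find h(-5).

-3247

Forward differences of the values at n = -3, -2, -1, 0, 1:
  h  : -371  -58  1  -2  -19
  Δ  : 313  59  -3  -17
  Δ^2: -254  -62  -14
  Δ^3: 192  48
  Δ^4: -144
The fourth differences are constant, confirming degree 4.
Interpolating (Newton forward form) and evaluating at n = -5 gives h(-5) = -3247.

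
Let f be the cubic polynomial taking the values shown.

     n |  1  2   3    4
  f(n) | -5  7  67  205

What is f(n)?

Using the Lagrange interpolation formula with nodes 1, 2, 3, 4:
  L_0(n) = (n - 2)(n - 3)(n - 4) / -6
  L_1(n) = (n - 1)(n - 3)(n - 4) / 2
  L_2(n) = (n - 1)(n - 2)(n - 4) / -2
  L_3(n) = (n - 1)(n - 2)(n - 3) / 6
Then f(n) = -5·L_0(n) + 7·L_1(n) + 67·L_2(n) + 205·L_3(n).
Expanding and collecting terms gives f(n) = 5n³ - 6n² - 5n + 1.
Check: f(2) = 7. ✓

f(n) = 5n^3 - 6n^2 - 5n + 1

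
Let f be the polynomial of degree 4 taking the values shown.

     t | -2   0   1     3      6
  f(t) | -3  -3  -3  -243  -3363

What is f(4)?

-723

Write f(t) = at^4 + bt^3 + ct^2 + dt + e. Substituting each data point gives a linear system:
  16a - 8b + 4c - 2d + e = -3
  e = -3
  a + b + c + d + e = -3
  81a + 27b + 9c + 3d + e = -243
  1296a + 216b + 36c + 6d + e = -3363
Solving the system yields a = -2, b = -4, c = 2, d = 4, e = -3.
So f(t) = -2t^4 - 4t^3 + 2t^2 + 4t - 3.
Then f(4) = -723.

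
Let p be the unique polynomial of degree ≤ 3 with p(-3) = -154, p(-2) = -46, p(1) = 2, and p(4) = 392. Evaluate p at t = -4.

-368

Write p(t) = at^3 + bt^2 + ct + d. Substituting each data point gives a linear system:
  -27a + 9b - 3c + d = -154
  -8a + 4b - 2c + d = -46
  a + b + c + d = 2
  64a + 16b + 4c + d = 392
Solving the system yields a = 6, b = 1, c = -1, d = -4.
So p(t) = 6t³ + t² - t - 4.
Then p(-4) = -368.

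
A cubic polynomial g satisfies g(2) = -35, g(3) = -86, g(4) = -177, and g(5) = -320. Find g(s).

Write g(s) = as^3 + bs^2 + cs + d. Substituting each data point gives a linear system:
  8a + 4b + 2c + d = -35
  27a + 9b + 3c + d = -86
  64a + 16b + 4c + d = -177
  125a + 25b + 5c + d = -320
Solving the system yields a = -2, b = -2, c = -3, d = -5.
So g(s) = -2s^3 - 2s^2 - 3s - 5.
Check: g(3) = -86. ✓

g(s) = -2s^3 - 2s^2 - 3s - 5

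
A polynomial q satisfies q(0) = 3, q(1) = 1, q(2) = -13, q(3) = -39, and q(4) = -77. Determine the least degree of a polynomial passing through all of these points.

2

Forward differences of the values at t = 0, 1, 2, 3, 4:
  q  : 3  1  -13  -39  -77
  Δ  : -2  -14  -26  -38
  Δ^2: -12  -12  -12
  Δ^3: 0  0
  Δ^4: 0
The second differences are constant (-12) and nonzero, while all higher differences vanish, so the minimal degree is 2.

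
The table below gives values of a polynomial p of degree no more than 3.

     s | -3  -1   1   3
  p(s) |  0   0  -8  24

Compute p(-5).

Write p(s) = as^3 + bs^2 + cs + d. Substituting each data point gives a linear system:
  -27a + 9b - 3c + d = 0
  -a + b - c + d = 0
  a + b + c + d = -8
  27a + 9b + 3c + d = 24
Solving the system yields a = 1, b = 2, c = -5, d = -6.
So p(s) = s^3 + 2s^2 - 5s - 6.
Then p(-5) = -56.

-56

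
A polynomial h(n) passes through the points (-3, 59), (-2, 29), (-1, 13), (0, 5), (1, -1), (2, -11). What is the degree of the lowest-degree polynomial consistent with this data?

3

Forward differences of the values at n = -3, -2, -1, 0, 1, 2:
  h  : 59  29  13  5  -1  -11
  Δ  : -30  -16  -8  -6  -10
  Δ^2: 14  8  2  -4
  Δ^3: -6  -6  -6
  Δ^4: 0  0
  Δ^5: 0
The third differences are constant (-6) and nonzero, while all higher differences vanish, so the minimal degree is 3.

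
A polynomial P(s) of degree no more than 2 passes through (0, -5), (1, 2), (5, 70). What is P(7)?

128

Using the Lagrange interpolation formula with nodes 0, 1, 5:
  L_0(s) = (s - 1)(s - 5) / 5
  L_1(s) = s(s - 5) / -4
  L_2(s) = s(s - 1) / 20
Then P(s) = -5·L_0(s) + 2·L_1(s) + 70·L_2(s).
Expanding and collecting terms gives P(s) = 2s^2 + 5s - 5.
Evaluating at s = 7: P(7) = 128.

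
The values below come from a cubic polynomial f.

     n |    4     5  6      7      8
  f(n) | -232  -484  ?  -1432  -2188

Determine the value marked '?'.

On equispaced nodes a degree-3 polynomial has vanishing fourth forward difference, so
  f(4) - 4·f(5) + 6·f(6) - 4·f(7) + f(8) = 0.
Substituting the known values and solving for f(6):
  6·f(6) = -5244
  f(6) = -874.

-874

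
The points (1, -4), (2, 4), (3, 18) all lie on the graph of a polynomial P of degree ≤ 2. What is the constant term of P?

Write P(s) = as^2 + bs + c. Substituting each data point gives a linear system:
  a + b + c = -4
  4a + 2b + c = 4
  9a + 3b + c = 18
Solving the system yields a = 3, b = -1, c = -6.
So P(s) = 3s^2 - s - 6.
The constant term is -6.

-6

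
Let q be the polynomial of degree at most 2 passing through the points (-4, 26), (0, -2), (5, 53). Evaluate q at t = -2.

Using the Lagrange interpolation formula with nodes -4, 0, 5:
  L_0(t) = t(t - 5) / 36
  L_1(t) = (t + 4)(t - 5) / -20
  L_2(t) = (t + 4)t / 45
Then q(t) = 26·L_0(t) - 2·L_1(t) + 53·L_2(t).
Expanding and collecting terms gives q(t) = 2t^2 + t - 2.
Evaluating at t = -2: q(-2) = 4.

4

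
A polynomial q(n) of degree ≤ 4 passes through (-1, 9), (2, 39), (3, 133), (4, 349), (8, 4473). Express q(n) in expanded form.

q(n) = n^4 + 6n^2 - n + 1

Write q(n) = an^4 + bn^3 + cn^2 + dn + e. Substituting each data point gives a linear system:
  a - b + c - d + e = 9
  16a + 8b + 4c + 2d + e = 39
  81a + 27b + 9c + 3d + e = 133
  256a + 64b + 16c + 4d + e = 349
  4096a + 512b + 64c + 8d + e = 4473
Solving the system yields a = 1, b = 0, c = 6, d = -1, e = 1.
So q(n) = n⁴ + 6n² - n + 1.
Check: q(2) = 39. ✓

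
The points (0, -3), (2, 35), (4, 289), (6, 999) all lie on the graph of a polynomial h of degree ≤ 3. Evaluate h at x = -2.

Using the Lagrange interpolation formula with nodes 0, 2, 4, 6:
  L_0(x) = (x - 2)(x - 4)(x - 6) / -48
  L_1(x) = x(x - 4)(x - 6) / 16
  L_2(x) = x(x - 2)(x - 6) / -16
  L_3(x) = x(x - 2)(x - 4) / 48
Then h(x) = -3·L_0(x) + 35·L_1(x) + 289·L_2(x) + 999·L_3(x).
Expanding and collecting terms gives h(x) = 5x³ - 3x² + 5x - 3.
Evaluating at x = -2: h(-2) = -65.

-65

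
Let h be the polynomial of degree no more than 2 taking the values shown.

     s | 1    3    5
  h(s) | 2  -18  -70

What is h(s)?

Write h(s) = as^2 + bs + c. Substituting each data point gives a linear system:
  a + b + c = 2
  9a + 3b + c = -18
  25a + 5b + c = -70
Solving the system yields a = -4, b = 6, c = 0.
So h(s) = -4s^2 + 6s.
Check: h(1) = 2. ✓

h(s) = -4s^2 + 6s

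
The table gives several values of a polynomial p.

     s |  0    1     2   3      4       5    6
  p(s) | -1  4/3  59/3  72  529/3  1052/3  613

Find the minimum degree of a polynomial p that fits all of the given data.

3

Forward differences of the values at s = 0, 1, 2, 3, 4, 5, 6:
  p  : -1  4/3  59/3  72  529/3  1052/3  613
  Δ  : 7/3  55/3  157/3  313/3  523/3  787/3
  Δ^2: 16  34  52  70  88
  Δ^3: 18  18  18  18
  Δ^4: 0  0  0
  Δ^5: 0  0
  Δ^6: 0
The third differences are constant (18) and nonzero, while all higher differences vanish, so the minimal degree is 3.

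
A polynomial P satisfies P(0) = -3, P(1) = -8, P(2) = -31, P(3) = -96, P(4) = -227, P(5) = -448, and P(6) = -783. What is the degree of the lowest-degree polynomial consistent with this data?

3

Forward differences of the values at x = 0, 1, 2, 3, 4, 5, 6:
  P  : -3  -8  -31  -96  -227  -448  -783
  Δ  : -5  -23  -65  -131  -221  -335
  Δ^2: -18  -42  -66  -90  -114
  Δ^3: -24  -24  -24  -24
  Δ^4: 0  0  0
  Δ^5: 0  0
  Δ^6: 0
The third differences are constant (-24) and nonzero, while all higher differences vanish, so the minimal degree is 3.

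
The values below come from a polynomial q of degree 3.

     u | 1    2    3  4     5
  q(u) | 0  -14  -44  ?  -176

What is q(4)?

-96

On equispaced nodes a degree-3 polynomial has vanishing fourth forward difference, so
  q(1) - 4·q(2) + 6·q(3) - 4·q(4) + q(5) = 0.
Substituting the known values and solving for q(4):
  -4·q(4) = 384
  q(4) = -96.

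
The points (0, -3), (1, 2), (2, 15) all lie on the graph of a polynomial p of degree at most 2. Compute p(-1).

Forward differences of the values at x = 0, 1, 2:
  p  : -3  2  15
  Δ  : 5  13
  Δ^2: 8
The second differences are constant, confirming degree 2.
Interpolating (Newton forward form) and evaluating at x = -1 gives p(-1) = 0.

0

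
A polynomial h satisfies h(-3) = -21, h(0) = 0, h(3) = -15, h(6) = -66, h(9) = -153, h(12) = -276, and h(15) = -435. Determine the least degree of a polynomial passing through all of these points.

Forward differences of the values at x = -3, 0, 3, 6, 9, 12, 15:
  h  : -21  0  -15  -66  -153  -276  -435
  Δ  : 21  -15  -51  -87  -123  -159
  Δ^2: -36  -36  -36  -36  -36
  Δ^3: 0  0  0  0
  Δ^4: 0  0  0
  Δ^5: 0  0
  Δ^6: 0
The second differences are constant (-36) and nonzero, while all higher differences vanish, so the minimal degree is 2.

2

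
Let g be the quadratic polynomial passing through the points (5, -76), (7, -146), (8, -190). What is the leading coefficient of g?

Write g(s) = as^2 + bs + c. Substituting each data point gives a linear system:
  25a + 5b + c = -76
  49a + 7b + c = -146
  64a + 8b + c = -190
Solving the system yields a = -3, b = 1, c = -6.
So g(s) = -3s² + s - 6.
The leading coefficient is -3.

-3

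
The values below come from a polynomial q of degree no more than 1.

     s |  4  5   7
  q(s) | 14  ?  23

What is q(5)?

17

The 2 known points determine the degree-1 polynomial uniquely.
Write q(s) = as + b. Substituting each data point gives a linear system:
  4a + b = 14
  7a + b = 23
Solving the system yields a = 3, b = 2.
So q(s) = 3s + 2.
Then q(5) = 17.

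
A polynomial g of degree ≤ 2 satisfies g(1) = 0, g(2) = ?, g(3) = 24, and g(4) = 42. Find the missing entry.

On equispaced nodes a degree-2 polynomial has vanishing third forward difference, so
  - g(1) + 3·g(2) - 3·g(3) + g(4) = 0.
Substituting the known values and solving for g(2):
  3·g(2) = 30
  g(2) = 10.

10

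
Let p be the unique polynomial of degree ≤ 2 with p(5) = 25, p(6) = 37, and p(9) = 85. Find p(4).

Write p(n) = an^2 + bn + c. Substituting each data point gives a linear system:
  25a + 5b + c = 25
  36a + 6b + c = 37
  81a + 9b + c = 85
Solving the system yields a = 1, b = 1, c = -5.
So p(n) = n^2 + n - 5.
Then p(4) = 15.

15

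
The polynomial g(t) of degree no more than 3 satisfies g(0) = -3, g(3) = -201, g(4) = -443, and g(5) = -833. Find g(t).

g(t) = -6t^3 - 2t^2 - 6t - 3

Write g(t) = at^3 + bt^2 + ct + d. Substituting each data point gives a linear system:
  d = -3
  27a + 9b + 3c + d = -201
  64a + 16b + 4c + d = -443
  125a + 25b + 5c + d = -833
Solving the system yields a = -6, b = -2, c = -6, d = -3.
So g(t) = -6t^3 - 2t^2 - 6t - 3.
Check: g(0) = -3. ✓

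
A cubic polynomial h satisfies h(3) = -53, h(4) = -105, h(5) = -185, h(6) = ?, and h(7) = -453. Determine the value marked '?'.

-299

The 4 known points determine the degree-3 polynomial uniquely.
Write h(u) = au^3 + bu^2 + cu + d. Substituting each data point gives a linear system:
  27a + 9b + 3c + d = -53
  64a + 16b + 4c + d = -105
  125a + 25b + 5c + d = -185
  343a + 49b + 7c + d = -453
Solving the system yields a = -1, b = -2, c = -1, d = -5.
So h(u) = -u^3 - 2u^2 - u - 5.
Then h(6) = -299.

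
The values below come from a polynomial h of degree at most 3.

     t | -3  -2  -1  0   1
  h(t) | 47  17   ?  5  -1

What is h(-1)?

The 4 known points determine the degree-3 polynomial uniquely.
Write h(t) = at^3 + bt^2 + ct + d. Substituting each data point gives a linear system:
  -27a + 9b - 3c + d = 47
  -8a + 4b - 2c + d = 17
  d = 5
  a + b + c + d = -1
Solving the system yields a = -2, b = -2, c = -2, d = 5.
So h(t) = -2t³ - 2t² - 2t + 5.
Then h(-1) = 7.

7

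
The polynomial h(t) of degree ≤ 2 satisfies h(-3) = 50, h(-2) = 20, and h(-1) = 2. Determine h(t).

h(t) = 6t^2 - 4

Write h(t) = at^2 + bt + c. Substituting each data point gives a linear system:
  9a - 3b + c = 50
  4a - 2b + c = 20
  a - b + c = 2
Solving the system yields a = 6, b = 0, c = -4.
So h(t) = 6t² - 4.
Check: h(-2) = 20. ✓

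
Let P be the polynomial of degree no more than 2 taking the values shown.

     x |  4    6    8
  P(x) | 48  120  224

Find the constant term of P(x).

0

Write P(x) = ax^2 + bx + c. Substituting each data point gives a linear system:
  16a + 4b + c = 48
  36a + 6b + c = 120
  64a + 8b + c = 224
Solving the system yields a = 4, b = -4, c = 0.
So P(x) = 4x^2 - 4x.
The constant term is 0.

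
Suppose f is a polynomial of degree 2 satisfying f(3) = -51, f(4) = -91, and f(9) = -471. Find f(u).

f(u) = -6u^2 + 2u - 3

Using the Lagrange interpolation formula with nodes 3, 4, 9:
  L_0(u) = (u - 4)(u - 9) / 6
  L_1(u) = (u - 3)(u - 9) / -5
  L_2(u) = (u - 3)(u - 4) / 30
Then f(u) = -51·L_0(u) - 91·L_1(u) - 471·L_2(u).
Expanding and collecting terms gives f(u) = -6u^2 + 2u - 3.
Check: f(9) = -471. ✓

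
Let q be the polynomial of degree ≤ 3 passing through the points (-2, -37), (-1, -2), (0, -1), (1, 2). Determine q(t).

Write q(t) = at^3 + bt^2 + ct + d. Substituting each data point gives a linear system:
  -8a + 4b - 2c + d = -37
  -a + b - c + d = -2
  d = -1
  a + b + c + d = 2
Solving the system yields a = 6, b = 1, c = -4, d = -1.
So q(t) = 6t³ + t² - 4t - 1.
Check: q(-2) = -37. ✓

q(t) = 6t^3 + t^2 - 4t - 1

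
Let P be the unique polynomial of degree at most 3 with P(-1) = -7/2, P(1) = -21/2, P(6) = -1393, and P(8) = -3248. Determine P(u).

Write P(u) = au^3 + bu^2 + cu + d. Substituting each data point gives a linear system:
  -a + b - c + d = -7/2
  a + b + c + d = -21/2
  216a + 36b + 6c + d = -1393
  512a + 64b + 8c + d = -3248
Solving the system yields a = -6, b = -3, c = 5/2, d = -4.
So P(u) = -6u^3 - 3u^2 + (5/2)u - 4.
Check: P(1) = -21/2. ✓

P(u) = -6u^3 - 3u^2 + (5/2)u - 4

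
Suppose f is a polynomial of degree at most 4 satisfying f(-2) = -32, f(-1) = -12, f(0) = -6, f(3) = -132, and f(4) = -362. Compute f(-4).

-258

Using the Lagrange interpolation formula with nodes -2, -1, 0, 3, 4:
  L_0(n) = (n + 1)n(n - 3)(n - 4) / 60
  L_1(n) = (n + 2)n(n - 3)(n - 4) / -20
  L_2(n) = (n + 2)(n + 1)(n - 3)(n - 4) / 24
  L_3(n) = (n + 2)(n + 1)n(n - 4) / -60
  L_4(n) = (n + 2)(n + 1)n(n - 3) / 120
Then f(n) = -32·L_0(n) - 12·L_1(n) - 6·L_2(n) - 132·L_3(n) - 362·L_4(n).
Expanding and collecting terms gives f(n) = -n^4 - n^3 - 3n^2 + 3n - 6.
Evaluating at n = -4: f(-4) = -258.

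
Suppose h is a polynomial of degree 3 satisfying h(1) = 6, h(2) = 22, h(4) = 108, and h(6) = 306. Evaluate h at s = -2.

-6

Using the Lagrange interpolation formula with nodes 1, 2, 4, 6:
  L_0(s) = (s - 2)(s - 4)(s - 6) / -15
  L_1(s) = (s - 1)(s - 4)(s - 6) / 8
  L_2(s) = (s - 1)(s - 2)(s - 6) / -12
  L_3(s) = (s - 1)(s - 2)(s - 4) / 40
Then h(s) = 6·L_0(s) + 22·L_1(s) + 108·L_2(s) + 306·L_3(s).
Expanding and collecting terms gives h(s) = s^3 + 2s^2 + 3s.
Evaluating at s = -2: h(-2) = -6.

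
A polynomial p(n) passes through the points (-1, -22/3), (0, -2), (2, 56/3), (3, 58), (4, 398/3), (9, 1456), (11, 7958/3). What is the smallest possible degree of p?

3

Divided differences on the nodes -1, 0, 2, 3, 4, 9, 11:
  order 0: -22/3  -2  56/3  58  398/3  1456  7958/3
  order 1: 16/3  31/3  118/3  224/3  794/3  1795/3
  order 2: 5/3  29/3  53/3  95/3  143/3
  order 3: 2  2  2  2
  order 4: 0  0  0
  order 5: 0  0
  order 6: 0
The order-3 divided differences are all 2 (nonzero) and every higher order vanishes, so the data lies on a polynomial of degree exactly 3.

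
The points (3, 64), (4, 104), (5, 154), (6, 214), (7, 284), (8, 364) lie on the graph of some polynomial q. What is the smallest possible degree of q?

Forward differences of the values at n = 3, 4, 5, 6, 7, 8:
  q  : 64  104  154  214  284  364
  Δ  : 40  50  60  70  80
  Δ^2: 10  10  10  10
  Δ^3: 0  0  0
  Δ^4: 0  0
  Δ^5: 0
The second differences are constant (10) and nonzero, while all higher differences vanish, so the minimal degree is 2.

2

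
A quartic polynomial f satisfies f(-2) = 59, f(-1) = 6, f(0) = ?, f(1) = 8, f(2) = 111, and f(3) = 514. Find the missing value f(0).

The 5 known points determine the degree-4 polynomial uniquely.
Write f(n) = an^4 + bn^3 + cn^2 + dn + e. Substituting each data point gives a linear system:
  16a - 8b + 4c - 2d + e = 59
  a - b + c - d + e = 6
  a + b + c + d + e = 8
  16a + 8b + 4c + 2d + e = 111
  81a + 27b + 9c + 3d + e = 514
Solving the system yields a = 5, b = 4, c = 1, d = -3, e = 1.
So f(n) = 5n^4 + 4n^3 + n^2 - 3n + 1.
Then f(0) = 1.

1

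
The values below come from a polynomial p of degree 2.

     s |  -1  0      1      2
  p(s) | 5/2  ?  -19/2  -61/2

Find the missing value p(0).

The 3 known points determine the degree-2 polynomial uniquely.
Write p(s) = as^2 + bs + c. Substituting each data point gives a linear system:
  a - b + c = 5/2
  a + b + c = -19/2
  4a + 2b + c = -61/2
Solving the system yields a = -5, b = -6, c = 3/2.
So p(s) = -5s^2 - 6s + 3/2.
Then p(0) = 3/2.

3/2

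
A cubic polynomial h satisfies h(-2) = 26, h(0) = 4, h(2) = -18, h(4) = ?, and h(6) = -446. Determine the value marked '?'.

-136

The 4 known points determine the degree-3 polynomial uniquely.
Write h(n) = an^3 + bn^2 + cn + d. Substituting each data point gives a linear system:
  -8a + 4b - 2c + d = 26
  d = 4
  8a + 4b + 2c + d = -18
  216a + 36b + 6c + d = -446
Solving the system yields a = -2, b = 0, c = -3, d = 4.
So h(n) = -2n^3 - 3n + 4.
Then h(4) = -136.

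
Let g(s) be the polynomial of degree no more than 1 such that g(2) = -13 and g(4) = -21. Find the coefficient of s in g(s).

-4

Write g(s) = as + b. Substituting each data point gives a linear system:
  2a + b = -13
  4a + b = -21
Solving the system yields a = -4, b = -5.
So g(s) = -4s - 5.
The leading coefficient is -4.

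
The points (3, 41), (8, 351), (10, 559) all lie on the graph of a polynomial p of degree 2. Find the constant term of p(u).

Write p(u) = au^2 + bu + c. Substituting each data point gives a linear system:
  9a + 3b + c = 41
  64a + 8b + c = 351
  100a + 10b + c = 559
Solving the system yields a = 6, b = -4, c = -1.
So p(u) = 6u^2 - 4u - 1.
The constant term is -1.

-1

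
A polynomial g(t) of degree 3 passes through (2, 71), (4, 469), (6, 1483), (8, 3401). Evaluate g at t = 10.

6511

Write g(t) = at^3 + bt^2 + ct + d. Substituting each data point gives a linear system:
  8a + 4b + 2c + d = 71
  64a + 16b + 4c + d = 469
  216a + 36b + 6c + d = 1483
  512a + 64b + 8c + d = 3401
Solving the system yields a = 6, b = 5, c = 1, d = 1.
So g(t) = 6t³ + 5t² + t + 1.
Then g(10) = 6511.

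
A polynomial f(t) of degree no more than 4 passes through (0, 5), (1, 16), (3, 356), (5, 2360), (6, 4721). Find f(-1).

Write f(t) = at^4 + bt^3 + ct^2 + dt + e. Substituting each data point gives a linear system:
  e = 5
  a + b + c + d + e = 16
  81a + 27b + 9c + 3d + e = 356
  625a + 125b + 25c + 5d + e = 2360
  1296a + 216b + 36c + 6d + e = 4721
Solving the system yields a = 3, b = 4, c = -2, d = 6, e = 5.
So f(t) = 3t⁴ + 4t³ - 2t² + 6t + 5.
Then f(-1) = -4.

-4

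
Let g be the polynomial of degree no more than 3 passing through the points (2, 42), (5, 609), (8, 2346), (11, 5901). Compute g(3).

Using the Lagrange interpolation formula with nodes 2, 5, 8, 11:
  L_0(n) = (n - 5)(n - 8)(n - 11) / -162
  L_1(n) = (n - 2)(n - 8)(n - 11) / 54
  L_2(n) = (n - 2)(n - 5)(n - 11) / -54
  L_3(n) = (n - 2)(n - 5)(n - 8) / 162
Then g(n) = 42·L_0(n) + 609·L_1(n) + 2346·L_2(n) + 5901·L_3(n).
Expanding and collecting terms gives g(n) = 4n³ + 5n² - 2n - 6.
Evaluating at n = 3: g(3) = 141.

141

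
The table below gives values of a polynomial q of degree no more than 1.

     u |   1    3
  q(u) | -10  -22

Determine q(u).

Using the Lagrange interpolation formula with nodes 1, 3:
  L_0(u) = (u - 3) / -2
  L_1(u) = (u - 1) / 2
Then q(u) = -10·L_0(u) - 22·L_1(u).
Expanding and collecting terms gives q(u) = -6u - 4.
Check: q(1) = -10. ✓

q(u) = -6u - 4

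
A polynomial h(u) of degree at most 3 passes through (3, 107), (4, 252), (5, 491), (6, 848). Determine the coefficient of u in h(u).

4

Write h(u) = au^3 + bu^2 + cu + d. Substituting each data point gives a linear system:
  27a + 9b + 3c + d = 107
  64a + 16b + 4c + d = 252
  125a + 25b + 5c + d = 491
  216a + 36b + 6c + d = 848
Solving the system yields a = 4, b = -1, c = 4, d = -4.
So h(u) = 4u^3 - u^2 + 4u - 4.
The coefficient of u is 4.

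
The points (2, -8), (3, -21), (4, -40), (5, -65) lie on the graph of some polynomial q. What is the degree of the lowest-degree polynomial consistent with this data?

Forward differences of the values at n = 2, 3, 4, 5:
  q  : -8  -21  -40  -65
  Δ  : -13  -19  -25
  Δ^2: -6  -6
  Δ^3: 0
The second differences are constant (-6) and nonzero, while all higher differences vanish, so the minimal degree is 2.

2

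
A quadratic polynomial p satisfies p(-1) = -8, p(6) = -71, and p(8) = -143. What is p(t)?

p(t) = -3t^2 + 6t + 1

Write p(t) = at^2 + bt + c. Substituting each data point gives a linear system:
  a - b + c = -8
  36a + 6b + c = -71
  64a + 8b + c = -143
Solving the system yields a = -3, b = 6, c = 1.
So p(t) = -3t^2 + 6t + 1.
Check: p(8) = -143. ✓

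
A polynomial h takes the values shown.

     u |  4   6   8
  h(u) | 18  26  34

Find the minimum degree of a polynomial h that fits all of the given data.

1

Forward differences of the values at u = 4, 6, 8:
  h  : 18  26  34
  Δ  : 8  8
  Δ^2: 0
The first differences are constant (8) and nonzero, while all higher differences vanish, so the minimal degree is 1.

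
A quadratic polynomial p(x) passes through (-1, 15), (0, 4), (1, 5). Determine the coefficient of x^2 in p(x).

6

Write p(x) = ax^2 + bx + c. Substituting each data point gives a linear system:
  a - b + c = 15
  c = 4
  a + b + c = 5
Solving the system yields a = 6, b = -5, c = 4.
So p(x) = 6x^2 - 5x + 4.
The leading coefficient is 6.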